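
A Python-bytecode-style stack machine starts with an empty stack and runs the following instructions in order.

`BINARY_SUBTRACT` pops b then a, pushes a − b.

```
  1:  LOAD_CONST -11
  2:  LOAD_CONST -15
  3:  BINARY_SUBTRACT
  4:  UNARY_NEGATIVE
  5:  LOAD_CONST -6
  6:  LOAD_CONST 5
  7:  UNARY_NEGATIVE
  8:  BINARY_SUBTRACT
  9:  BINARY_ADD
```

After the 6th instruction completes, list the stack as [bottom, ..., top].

LOAD_CONST -11   -11
LOAD_CONST -15   -11 -15
BINARY_SUBTRACT  4
UNARY_NEGATIVE   -4
LOAD_CONST -6    -4 -6
LOAD_CONST 5     -4 -6 5

[-4, -6, 5]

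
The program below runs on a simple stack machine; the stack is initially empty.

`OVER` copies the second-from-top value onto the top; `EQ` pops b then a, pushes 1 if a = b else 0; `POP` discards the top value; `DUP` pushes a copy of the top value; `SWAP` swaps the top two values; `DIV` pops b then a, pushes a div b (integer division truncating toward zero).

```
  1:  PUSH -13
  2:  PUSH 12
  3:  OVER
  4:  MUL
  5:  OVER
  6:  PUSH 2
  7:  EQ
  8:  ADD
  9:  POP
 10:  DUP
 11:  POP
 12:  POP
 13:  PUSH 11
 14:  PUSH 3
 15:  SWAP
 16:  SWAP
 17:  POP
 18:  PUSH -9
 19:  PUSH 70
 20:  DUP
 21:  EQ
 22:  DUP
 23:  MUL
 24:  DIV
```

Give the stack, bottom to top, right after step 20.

PUSH -13 → -13
PUSH 12  → -13 12
OVER     → -13 12 -13
MUL      → -13 -156
OVER     → -13 -156 -13
PUSH 2   → -13 -156 -13 2
EQ       → -13 -156 0
ADD      → -13 -156
POP      → -13
DUP      → -13 -13
POP      → -13
POP      → (empty)
PUSH 11  → 11
PUSH 3   → 11 3
SWAP     → 3 11
SWAP     → 11 3
POP      → 11
PUSH -9  → 11 -9
PUSH 70  → 11 -9 70
DUP      → 11 -9 70 70

[11, -9, 70, 70]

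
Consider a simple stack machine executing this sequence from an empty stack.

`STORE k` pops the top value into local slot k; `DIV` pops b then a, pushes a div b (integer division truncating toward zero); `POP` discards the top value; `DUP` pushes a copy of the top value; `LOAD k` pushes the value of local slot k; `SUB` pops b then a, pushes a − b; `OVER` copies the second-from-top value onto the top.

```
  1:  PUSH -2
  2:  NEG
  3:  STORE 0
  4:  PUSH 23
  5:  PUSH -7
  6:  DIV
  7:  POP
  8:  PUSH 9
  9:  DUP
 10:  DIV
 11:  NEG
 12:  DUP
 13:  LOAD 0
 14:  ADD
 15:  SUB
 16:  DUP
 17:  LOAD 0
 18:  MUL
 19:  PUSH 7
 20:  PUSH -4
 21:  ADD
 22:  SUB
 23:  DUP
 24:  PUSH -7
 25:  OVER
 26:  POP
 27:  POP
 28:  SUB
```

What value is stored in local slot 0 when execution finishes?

2

PUSH -2  -2
NEG      2
STORE 0  (empty)
PUSH 23  23
PUSH -7  23 -7
DIV      -3
POP      (empty)
PUSH 9   9
DUP      9 9
DIV      1
NEG      -1
DUP      -1 -1
LOAD 0   -1 -1 2
ADD      -1 1
SUB      -2
DUP      -2 -2
LOAD 0   -2 -2 2
MUL      -2 -4
PUSH 7   -2 -4 7
PUSH -4  -2 -4 7 -4
ADD      -2 -4 3
SUB      -2 -7
DUP      -2 -7 -7
PUSH -7  -2 -7 -7 -7
OVER     -2 -7 -7 -7 -7
POP      -2 -7 -7 -7
POP      -2 -7 -7
SUB      -2 0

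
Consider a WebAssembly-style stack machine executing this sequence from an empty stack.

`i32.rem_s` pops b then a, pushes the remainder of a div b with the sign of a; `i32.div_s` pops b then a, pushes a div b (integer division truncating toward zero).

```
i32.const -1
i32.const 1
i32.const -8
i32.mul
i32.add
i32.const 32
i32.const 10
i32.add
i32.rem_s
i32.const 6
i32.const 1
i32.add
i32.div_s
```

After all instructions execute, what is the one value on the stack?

-1

i32.const -1 -> -1
i32.const 1  -> -1 1
i32.const -8 -> -1 1 -8
i32.mul      -> -1 -8
i32.add      -> -9
i32.const 32 -> -9 32
i32.const 10 -> -9 32 10
i32.add      -> -9 42
i32.rem_s    -> -9
i32.const 6  -> -9 6
i32.const 1  -> -9 6 1
i32.add      -> -9 7
i32.div_s    -> -1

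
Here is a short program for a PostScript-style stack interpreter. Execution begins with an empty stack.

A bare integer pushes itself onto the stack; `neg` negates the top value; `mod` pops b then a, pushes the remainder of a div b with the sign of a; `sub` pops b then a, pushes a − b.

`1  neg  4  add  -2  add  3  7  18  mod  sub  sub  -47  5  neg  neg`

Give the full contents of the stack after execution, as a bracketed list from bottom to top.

[5, -47, 5]

1   : [1]
neg : [-1]
4   : [-1, 4]
add : [3]
-2  : [3, -2]
add : [1]
3   : [1, 3]
7   : [1, 3, 7]
18  : [1, 3, 7, 18]
mod : [1, 3, 7]
sub : [1, -4]
sub : [5]
-47 : [5, -47]
5   : [5, -47, 5]
neg : [5, -47, -5]
neg : [5, -47, 5]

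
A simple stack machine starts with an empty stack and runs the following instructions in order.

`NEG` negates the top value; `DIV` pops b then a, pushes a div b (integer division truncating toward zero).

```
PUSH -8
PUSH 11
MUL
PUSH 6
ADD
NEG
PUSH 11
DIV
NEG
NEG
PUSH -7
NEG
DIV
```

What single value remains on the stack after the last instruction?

PUSH -8  [-8]
PUSH 11  [-8, 11]
MUL      [-88]
PUSH 6   [-88, 6]
ADD      [-82]
NEG      [82]
PUSH 11  [82, 11]
DIV      [7]
NEG      [-7]
NEG      [7]
PUSH -7  [7, -7]
NEG      [7, 7]
DIV      [1]

1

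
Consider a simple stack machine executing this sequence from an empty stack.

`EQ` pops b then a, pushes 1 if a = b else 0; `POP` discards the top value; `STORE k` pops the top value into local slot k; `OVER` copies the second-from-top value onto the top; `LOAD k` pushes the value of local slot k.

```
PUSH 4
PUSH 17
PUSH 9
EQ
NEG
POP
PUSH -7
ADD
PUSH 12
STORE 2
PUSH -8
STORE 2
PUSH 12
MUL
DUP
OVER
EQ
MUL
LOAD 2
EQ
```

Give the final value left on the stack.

0

PUSH 4  -> 4
PUSH 17 -> 4 17
PUSH 9  -> 4 17 9
EQ      -> 4 0
NEG     -> 4 0
POP     -> 4
PUSH -7 -> 4 -7
ADD     -> -3
PUSH 12 -> -3 12
STORE 2 -> -3
PUSH -8 -> -3 -8
STORE 2 -> -3
PUSH 12 -> -3 12
MUL     -> -36
DUP     -> -36 -36
OVER    -> -36 -36 -36
EQ      -> -36 1
MUL     -> -36
LOAD 2  -> -36 -8
EQ      -> 0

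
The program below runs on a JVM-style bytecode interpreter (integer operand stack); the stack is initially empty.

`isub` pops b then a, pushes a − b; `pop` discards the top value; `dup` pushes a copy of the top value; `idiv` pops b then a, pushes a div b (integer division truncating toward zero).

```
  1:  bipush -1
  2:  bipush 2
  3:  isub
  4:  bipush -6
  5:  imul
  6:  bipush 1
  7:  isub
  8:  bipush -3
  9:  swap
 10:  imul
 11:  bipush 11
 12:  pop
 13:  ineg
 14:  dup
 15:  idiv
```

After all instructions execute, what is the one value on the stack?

bipush -1 → [-1]
bipush 2  → [-1, 2]
isub      → [-3]
bipush -6 → [-3, -6]
imul      → [18]
bipush 1  → [18, 1]
isub      → [17]
bipush -3 → [17, -3]
swap      → [-3, 17]
imul      → [-51]
bipush 11 → [-51, 11]
pop       → [-51]
ineg      → [51]
dup       → [51, 51]
idiv      → [1]

1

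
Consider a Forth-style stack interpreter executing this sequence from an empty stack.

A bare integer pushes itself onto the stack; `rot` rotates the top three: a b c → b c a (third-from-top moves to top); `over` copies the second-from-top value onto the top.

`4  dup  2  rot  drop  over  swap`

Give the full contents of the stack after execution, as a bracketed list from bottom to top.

4     4
dup   4 4
2     4 4 2
rot   4 2 4
drop  4 2
over  4 2 4
swap  4 4 2

[4, 4, 2]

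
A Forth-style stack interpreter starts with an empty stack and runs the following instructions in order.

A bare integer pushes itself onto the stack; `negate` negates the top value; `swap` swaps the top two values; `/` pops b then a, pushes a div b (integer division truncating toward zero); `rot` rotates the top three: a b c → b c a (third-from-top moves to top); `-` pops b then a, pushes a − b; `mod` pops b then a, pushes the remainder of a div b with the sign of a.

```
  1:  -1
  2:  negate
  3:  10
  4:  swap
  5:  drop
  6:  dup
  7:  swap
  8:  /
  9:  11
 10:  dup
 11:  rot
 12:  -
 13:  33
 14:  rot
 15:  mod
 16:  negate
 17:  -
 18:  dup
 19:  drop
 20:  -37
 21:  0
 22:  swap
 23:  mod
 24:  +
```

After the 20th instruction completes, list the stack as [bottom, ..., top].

-1     -> [-1]
negate -> [1]
10     -> [1, 10]
swap   -> [10, 1]
drop   -> [10]
dup    -> [10, 10]
swap   -> [10, 10]
/      -> [1]
11     -> [1, 11]
dup    -> [1, 11, 11]
rot    -> [11, 11, 1]
-      -> [11, 10]
33     -> [11, 10, 33]
rot    -> [10, 33, 11]
mod    -> [10, 0]
negate -> [10, 0]
-      -> [10]
dup    -> [10, 10]
drop   -> [10]
-37    -> [10, -37]

[10, -37]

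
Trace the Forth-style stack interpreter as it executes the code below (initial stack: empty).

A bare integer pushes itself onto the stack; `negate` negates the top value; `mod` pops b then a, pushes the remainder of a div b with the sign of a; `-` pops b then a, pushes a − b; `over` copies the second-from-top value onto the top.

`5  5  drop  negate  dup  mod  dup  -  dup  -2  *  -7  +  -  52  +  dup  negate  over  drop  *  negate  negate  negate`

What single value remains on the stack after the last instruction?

5      : 5
5      : 5 5
drop   : 5
negate : -5
dup    : -5 -5
mod    : 0
dup    : 0 0
-      : 0
dup    : 0 0
-2     : 0 0 -2
*      : 0 0
-7     : 0 0 -7
+      : 0 -7
-      : 7
52     : 7 52
+      : 59
dup    : 59 59
negate : 59 -59
over   : 59 -59 59
drop   : 59 -59
*      : -3481
negate : 3481
negate : -3481
negate : 3481

3481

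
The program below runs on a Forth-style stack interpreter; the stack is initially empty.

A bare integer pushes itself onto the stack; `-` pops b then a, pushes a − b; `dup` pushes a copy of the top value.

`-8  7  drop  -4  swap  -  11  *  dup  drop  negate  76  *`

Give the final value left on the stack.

-3344

-8     : [-8]
7      : [-8, 7]
drop   : [-8]
-4     : [-8, -4]
swap   : [-4, -8]
-      : [4]
11     : [4, 11]
*      : [44]
dup    : [44, 44]
drop   : [44]
negate : [-44]
76     : [-44, 76]
*      : [-3344]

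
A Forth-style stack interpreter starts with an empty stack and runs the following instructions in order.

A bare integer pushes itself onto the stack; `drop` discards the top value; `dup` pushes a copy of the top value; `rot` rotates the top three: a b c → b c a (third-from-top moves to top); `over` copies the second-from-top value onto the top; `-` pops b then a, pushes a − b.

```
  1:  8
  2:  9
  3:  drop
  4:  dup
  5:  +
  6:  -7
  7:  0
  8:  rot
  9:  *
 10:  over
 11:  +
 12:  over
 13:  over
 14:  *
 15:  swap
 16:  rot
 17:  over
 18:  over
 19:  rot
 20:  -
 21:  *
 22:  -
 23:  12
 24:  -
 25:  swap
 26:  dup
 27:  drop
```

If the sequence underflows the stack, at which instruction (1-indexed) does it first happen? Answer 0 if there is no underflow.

0

8    -> 8
9    -> 8 9
drop -> 8
dup  -> 8 8
+    -> 16
-7   -> 16 -7
0    -> 16 -7 0
rot  -> -7 0 16
*    -> -7 0
over -> -7 0 -7
+    -> -7 -7
over -> -7 -7 -7
over -> -7 -7 -7 -7
*    -> -7 -7 49
swap -> -7 49 -7
rot  -> 49 -7 -7
over -> 49 -7 -7 -7
over -> 49 -7 -7 -7 -7
rot  -> 49 -7 -7 -7 -7
-    -> 49 -7 -7 0
*    -> 49 -7 0
-    -> 49 -7
12   -> 49 -7 12
-    -> 49 -19
swap -> -19 49
dup  -> -19 49 49
drop -> -19 49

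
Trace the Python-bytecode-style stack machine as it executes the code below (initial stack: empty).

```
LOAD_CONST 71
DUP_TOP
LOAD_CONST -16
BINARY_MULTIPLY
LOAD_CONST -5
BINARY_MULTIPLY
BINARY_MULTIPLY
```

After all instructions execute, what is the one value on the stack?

LOAD_CONST 71   : 71
DUP_TOP         : 71 71
LOAD_CONST -16  : 71 71 -16
BINARY_MULTIPLY : 71 -1136
LOAD_CONST -5   : 71 -1136 -5
BINARY_MULTIPLY : 71 5680
BINARY_MULTIPLY : 403280

403280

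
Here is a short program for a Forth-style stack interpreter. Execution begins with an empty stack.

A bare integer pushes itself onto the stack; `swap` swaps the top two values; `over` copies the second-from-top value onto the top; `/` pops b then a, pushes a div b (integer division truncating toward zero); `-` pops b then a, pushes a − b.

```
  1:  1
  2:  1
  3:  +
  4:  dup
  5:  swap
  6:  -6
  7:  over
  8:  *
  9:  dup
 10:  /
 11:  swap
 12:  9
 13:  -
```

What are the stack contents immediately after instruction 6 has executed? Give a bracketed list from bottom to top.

1     1
1     1 1
+     2
dup   2 2
swap  2 2
-6    2 2 -6

[2, 2, -6]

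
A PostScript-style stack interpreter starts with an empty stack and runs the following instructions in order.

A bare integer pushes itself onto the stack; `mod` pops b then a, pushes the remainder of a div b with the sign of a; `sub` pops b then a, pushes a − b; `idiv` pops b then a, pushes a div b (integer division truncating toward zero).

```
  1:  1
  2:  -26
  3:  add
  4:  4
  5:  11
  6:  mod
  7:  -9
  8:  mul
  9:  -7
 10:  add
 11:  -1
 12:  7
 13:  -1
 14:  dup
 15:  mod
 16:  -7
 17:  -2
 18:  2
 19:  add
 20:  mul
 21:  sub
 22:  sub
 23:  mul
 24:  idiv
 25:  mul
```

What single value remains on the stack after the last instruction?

1     [1]
-26   [1, -26]
add   [-25]
4     [-25, 4]
11    [-25, 4, 11]
mod   [-25, 4]
-9    [-25, 4, -9]
mul   [-25, -36]
-7    [-25, -36, -7]
add   [-25, -43]
-1    [-25, -43, -1]
7     [-25, -43, -1, 7]
-1    [-25, -43, -1, 7, -1]
dup   [-25, -43, -1, 7, -1, -1]
mod   [-25, -43, -1, 7, 0]
-7    [-25, -43, -1, 7, 0, -7]
-2    [-25, -43, -1, 7, 0, -7, -2]
2     [-25, -43, -1, 7, 0, -7, -2, 2]
add   [-25, -43, -1, 7, 0, -7, 0]
mul   [-25, -43, -1, 7, 0, 0]
sub   [-25, -43, -1, 7, 0]
sub   [-25, -43, -1, 7]
mul   [-25, -43, -7]
idiv  [-25, 6]
mul   [-150]

-150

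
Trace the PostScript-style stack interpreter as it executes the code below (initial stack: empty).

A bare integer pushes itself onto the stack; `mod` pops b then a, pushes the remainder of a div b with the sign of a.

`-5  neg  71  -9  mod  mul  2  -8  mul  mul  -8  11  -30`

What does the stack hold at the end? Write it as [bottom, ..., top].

-5   -5
neg  5
71   5 71
-9   5 71 -9
mod  5 8
mul  40
2    40 2
-8   40 2 -8
mul  40 -16
mul  -640
-8   -640 -8
11   -640 -8 11
-30  -640 -8 11 -30

[-640, -8, 11, -30]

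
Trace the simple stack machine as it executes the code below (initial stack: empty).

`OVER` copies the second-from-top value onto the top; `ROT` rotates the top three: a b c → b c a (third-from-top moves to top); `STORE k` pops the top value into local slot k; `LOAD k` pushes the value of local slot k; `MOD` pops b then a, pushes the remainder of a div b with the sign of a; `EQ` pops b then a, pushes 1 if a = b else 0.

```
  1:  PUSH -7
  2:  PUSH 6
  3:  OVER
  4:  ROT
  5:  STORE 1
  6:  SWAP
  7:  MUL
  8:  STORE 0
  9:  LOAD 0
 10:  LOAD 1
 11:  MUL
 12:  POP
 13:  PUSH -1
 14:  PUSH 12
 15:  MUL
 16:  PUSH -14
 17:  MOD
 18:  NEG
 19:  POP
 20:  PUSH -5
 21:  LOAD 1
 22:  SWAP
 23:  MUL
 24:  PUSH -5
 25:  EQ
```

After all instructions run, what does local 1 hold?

-7

PUSH -7   -7
PUSH 6    -7 6
OVER      -7 6 -7
ROT       6 -7 -7
STORE 1   6 -7
SWAP      -7 6
MUL       -42
STORE 0   (empty)
LOAD 0    -42
LOAD 1    -42 -7
MUL       294
POP       (empty)
PUSH -1   -1
PUSH 12   -1 12
MUL       -12
PUSH -14  -12 -14
MOD       -12
NEG       12
POP       (empty)
PUSH -5   -5
LOAD 1    -5 -7
SWAP      -7 -5
MUL       35
PUSH -5   35 -5
EQ        0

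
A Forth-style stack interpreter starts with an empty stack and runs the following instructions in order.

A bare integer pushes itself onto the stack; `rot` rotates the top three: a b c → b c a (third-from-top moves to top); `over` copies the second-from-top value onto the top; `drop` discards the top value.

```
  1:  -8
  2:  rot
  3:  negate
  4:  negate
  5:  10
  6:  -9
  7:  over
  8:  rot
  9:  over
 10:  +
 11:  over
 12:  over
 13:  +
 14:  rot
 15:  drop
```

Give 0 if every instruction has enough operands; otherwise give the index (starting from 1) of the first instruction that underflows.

2

-8 -> -8
rot  — needs 3 operands, stack has 1 → underflow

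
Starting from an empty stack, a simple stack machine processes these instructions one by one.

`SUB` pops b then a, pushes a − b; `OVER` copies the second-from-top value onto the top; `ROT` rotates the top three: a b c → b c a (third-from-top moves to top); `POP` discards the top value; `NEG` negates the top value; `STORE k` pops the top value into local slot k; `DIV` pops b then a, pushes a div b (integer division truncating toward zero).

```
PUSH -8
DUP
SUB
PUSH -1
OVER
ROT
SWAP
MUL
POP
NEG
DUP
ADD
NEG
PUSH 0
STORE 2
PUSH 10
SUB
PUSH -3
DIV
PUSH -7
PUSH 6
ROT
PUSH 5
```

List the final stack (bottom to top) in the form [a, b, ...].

[-7, 6, 4, 5]

PUSH -8 → [-8]
DUP     → [-8, -8]
SUB     → [0]
PUSH -1 → [0, -1]
OVER    → [0, -1, 0]
ROT     → [-1, 0, 0]
SWAP    → [-1, 0, 0]
MUL     → [-1, 0]
POP     → [-1]
NEG     → [1]
DUP     → [1, 1]
ADD     → [2]
NEG     → [-2]
PUSH 0  → [-2, 0]
STORE 2 → [-2]
PUSH 10 → [-2, 10]
SUB     → [-12]
PUSH -3 → [-12, -3]
DIV     → [4]
PUSH -7 → [4, -7]
PUSH 6  → [4, -7, 6]
ROT     → [-7, 6, 4]
PUSH 5  → [-7, 6, 4, 5]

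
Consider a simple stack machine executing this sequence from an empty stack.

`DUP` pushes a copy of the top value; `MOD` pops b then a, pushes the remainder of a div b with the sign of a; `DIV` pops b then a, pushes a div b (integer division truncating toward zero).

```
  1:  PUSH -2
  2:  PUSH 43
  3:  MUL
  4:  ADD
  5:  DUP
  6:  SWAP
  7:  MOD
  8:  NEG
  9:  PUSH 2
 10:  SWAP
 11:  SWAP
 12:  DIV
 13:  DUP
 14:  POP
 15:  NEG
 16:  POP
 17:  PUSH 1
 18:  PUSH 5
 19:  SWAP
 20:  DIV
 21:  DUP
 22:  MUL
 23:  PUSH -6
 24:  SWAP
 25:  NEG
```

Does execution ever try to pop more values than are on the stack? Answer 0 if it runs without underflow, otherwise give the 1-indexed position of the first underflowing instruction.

PUSH -2 : -2
PUSH 43 : -2 43
MUL     : -86
ADD  — needs 2 operands, stack has 1 → underflow

4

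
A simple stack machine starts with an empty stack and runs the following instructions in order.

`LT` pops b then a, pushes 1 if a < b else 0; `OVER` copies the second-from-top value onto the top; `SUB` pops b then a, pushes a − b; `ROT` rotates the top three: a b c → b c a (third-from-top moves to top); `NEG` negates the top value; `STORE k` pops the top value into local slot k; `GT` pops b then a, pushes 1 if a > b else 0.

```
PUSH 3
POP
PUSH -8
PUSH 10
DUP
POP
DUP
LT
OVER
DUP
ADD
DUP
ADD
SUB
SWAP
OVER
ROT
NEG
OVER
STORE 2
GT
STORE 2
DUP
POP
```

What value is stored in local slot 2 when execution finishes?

PUSH 3  : [3]
POP     : []
PUSH -8 : [-8]
PUSH 10 : [-8, 10]
DUP     : [-8, 10, 10]
POP     : [-8, 10]
DUP     : [-8, 10, 10]
LT      : [-8, 0]
OVER    : [-8, 0, -8]
DUP     : [-8, 0, -8, -8]
ADD     : [-8, 0, -16]
DUP     : [-8, 0, -16, -16]
ADD     : [-8, 0, -32]
SUB     : [-8, 32]
SWAP    : [32, -8]
OVER    : [32, -8, 32]
ROT     : [-8, 32, 32]
NEG     : [-8, 32, -32]
OVER    : [-8, 32, -32, 32]
STORE 2 : [-8, 32, -32]
GT      : [-8, 1]
STORE 2 : [-8]
DUP     : [-8, -8]
POP     : [-8]

1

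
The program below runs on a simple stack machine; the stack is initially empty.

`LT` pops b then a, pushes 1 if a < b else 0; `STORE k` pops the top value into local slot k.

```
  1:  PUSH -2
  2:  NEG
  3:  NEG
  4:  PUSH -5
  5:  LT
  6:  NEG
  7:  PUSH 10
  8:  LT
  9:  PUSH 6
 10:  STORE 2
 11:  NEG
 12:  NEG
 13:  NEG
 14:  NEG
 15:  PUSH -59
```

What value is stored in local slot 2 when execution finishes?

6

PUSH -2  → -2
NEG      → 2
NEG      → -2
PUSH -5  → -2 -5
LT       → 0
NEG      → 0
PUSH 10  → 0 10
LT       → 1
PUSH 6   → 1 6
STORE 2  → 1
NEG      → -1
NEG      → 1
NEG      → -1
NEG      → 1
PUSH -59 → 1 -59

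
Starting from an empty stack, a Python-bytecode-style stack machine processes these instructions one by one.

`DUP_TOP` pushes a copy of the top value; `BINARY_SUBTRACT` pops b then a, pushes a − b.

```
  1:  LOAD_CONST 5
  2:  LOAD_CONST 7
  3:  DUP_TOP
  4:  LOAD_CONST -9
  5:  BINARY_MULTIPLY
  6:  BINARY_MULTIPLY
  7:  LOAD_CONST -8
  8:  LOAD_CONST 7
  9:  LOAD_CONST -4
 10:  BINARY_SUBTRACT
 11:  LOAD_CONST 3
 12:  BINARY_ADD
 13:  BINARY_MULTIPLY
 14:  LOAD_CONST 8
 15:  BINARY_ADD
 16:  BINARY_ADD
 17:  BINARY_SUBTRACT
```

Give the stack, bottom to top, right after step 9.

[5, -441, -8, 7, -4]

LOAD_CONST 5    -> 5
LOAD_CONST 7    -> 5 7
DUP_TOP         -> 5 7 7
LOAD_CONST -9   -> 5 7 7 -9
BINARY_MULTIPLY -> 5 7 -63
BINARY_MULTIPLY -> 5 -441
LOAD_CONST -8   -> 5 -441 -8
LOAD_CONST 7    -> 5 -441 -8 7
LOAD_CONST -4   -> 5 -441 -8 7 -4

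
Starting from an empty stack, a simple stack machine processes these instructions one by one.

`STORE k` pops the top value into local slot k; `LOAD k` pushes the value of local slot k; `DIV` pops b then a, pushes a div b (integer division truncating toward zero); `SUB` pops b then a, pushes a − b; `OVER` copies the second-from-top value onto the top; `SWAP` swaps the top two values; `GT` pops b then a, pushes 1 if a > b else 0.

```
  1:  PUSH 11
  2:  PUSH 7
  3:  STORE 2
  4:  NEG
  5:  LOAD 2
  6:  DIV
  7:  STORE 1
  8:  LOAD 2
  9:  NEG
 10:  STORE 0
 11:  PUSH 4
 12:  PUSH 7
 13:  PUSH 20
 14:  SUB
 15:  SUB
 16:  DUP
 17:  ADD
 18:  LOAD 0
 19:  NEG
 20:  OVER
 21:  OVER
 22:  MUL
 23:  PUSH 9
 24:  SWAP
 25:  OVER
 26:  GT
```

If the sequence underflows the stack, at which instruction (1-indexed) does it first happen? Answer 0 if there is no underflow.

PUSH 11 → [11]
PUSH 7  → [11, 7]
STORE 2 → [11]
NEG     → [-11]
LOAD 2  → [-11, 7]
DIV     → [-1]
STORE 1 → []
LOAD 2  → [7]
NEG     → [-7]
STORE 0 → []
PUSH 4  → [4]
PUSH 7  → [4, 7]
PUSH 20 → [4, 7, 20]
SUB     → [4, -13]
SUB     → [17]
DUP     → [17, 17]
ADD     → [34]
LOAD 0  → [34, -7]
NEG     → [34, 7]
OVER    → [34, 7, 34]
OVER    → [34, 7, 34, 7]
MUL     → [34, 7, 238]
PUSH 9  → [34, 7, 238, 9]
SWAP    → [34, 7, 9, 238]
OVER    → [34, 7, 9, 238, 9]
GT      → [34, 7, 9, 1]

0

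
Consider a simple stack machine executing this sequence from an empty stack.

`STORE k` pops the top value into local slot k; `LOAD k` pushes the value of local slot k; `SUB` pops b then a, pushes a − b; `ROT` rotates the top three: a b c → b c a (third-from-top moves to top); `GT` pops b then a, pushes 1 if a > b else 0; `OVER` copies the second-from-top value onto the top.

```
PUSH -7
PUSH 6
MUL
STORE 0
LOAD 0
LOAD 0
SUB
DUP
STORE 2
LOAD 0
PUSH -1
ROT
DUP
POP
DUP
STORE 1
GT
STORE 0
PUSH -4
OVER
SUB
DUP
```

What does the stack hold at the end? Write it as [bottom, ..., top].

[-42, 38, 38]

PUSH -7 : -7
PUSH 6  : -7 6
MUL     : -42
STORE 0 : (empty)
LOAD 0  : -42
LOAD 0  : -42 -42
SUB     : 0
DUP     : 0 0
STORE 2 : 0
LOAD 0  : 0 -42
PUSH -1 : 0 -42 -1
ROT     : -42 -1 0
DUP     : -42 -1 0 0
POP     : -42 -1 0
DUP     : -42 -1 0 0
STORE 1 : -42 -1 0
GT      : -42 0
STORE 0 : -42
PUSH -4 : -42 -4
OVER    : -42 -4 -42
SUB     : -42 38
DUP     : -42 38 38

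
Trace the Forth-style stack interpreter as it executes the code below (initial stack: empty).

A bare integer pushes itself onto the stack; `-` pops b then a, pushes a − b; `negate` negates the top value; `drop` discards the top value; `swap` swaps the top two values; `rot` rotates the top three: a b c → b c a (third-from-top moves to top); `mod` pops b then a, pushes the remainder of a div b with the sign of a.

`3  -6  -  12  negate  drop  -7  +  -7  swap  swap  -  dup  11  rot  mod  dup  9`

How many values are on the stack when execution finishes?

4

3       [3]
-6      [3, -6]
-       [9]
12      [9, 12]
negate  [9, -12]
drop    [9]
-7      [9, -7]
+       [2]
-7      [2, -7]
swap    [-7, 2]
swap    [2, -7]
-       [9]
dup     [9, 9]
11      [9, 9, 11]
rot     [9, 11, 9]
mod     [9, 2]
dup     [9, 2, 2]
9       [9, 2, 2, 9]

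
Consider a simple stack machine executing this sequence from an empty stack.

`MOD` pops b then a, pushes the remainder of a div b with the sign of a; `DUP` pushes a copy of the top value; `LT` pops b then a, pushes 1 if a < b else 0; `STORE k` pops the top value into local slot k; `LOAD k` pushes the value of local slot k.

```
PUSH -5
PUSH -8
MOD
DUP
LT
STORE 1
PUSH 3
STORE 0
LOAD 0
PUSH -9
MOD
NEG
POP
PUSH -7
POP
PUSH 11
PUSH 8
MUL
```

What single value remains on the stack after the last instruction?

PUSH -5 : -5
PUSH -8 : -5 -8
MOD     : -5
DUP     : -5 -5
LT      : 0
STORE 1 : (empty)
PUSH 3  : 3
STORE 0 : (empty)
LOAD 0  : 3
PUSH -9 : 3 -9
MOD     : 3
NEG     : -3
POP     : (empty)
PUSH -7 : -7
POP     : (empty)
PUSH 11 : 11
PUSH 8  : 11 8
MUL     : 88

88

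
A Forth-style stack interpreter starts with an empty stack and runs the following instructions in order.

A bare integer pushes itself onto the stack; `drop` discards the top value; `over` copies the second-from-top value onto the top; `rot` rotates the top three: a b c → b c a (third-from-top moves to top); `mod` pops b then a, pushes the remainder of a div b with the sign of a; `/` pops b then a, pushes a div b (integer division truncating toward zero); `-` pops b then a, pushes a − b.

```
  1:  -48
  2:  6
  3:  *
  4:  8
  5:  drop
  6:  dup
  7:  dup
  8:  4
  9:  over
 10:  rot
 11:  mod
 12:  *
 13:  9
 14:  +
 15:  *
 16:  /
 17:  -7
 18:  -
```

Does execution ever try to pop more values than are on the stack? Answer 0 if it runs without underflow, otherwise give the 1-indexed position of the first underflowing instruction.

0

-48  : [-48]
6    : [-48, 6]
*    : [-288]
8    : [-288, 8]
drop : [-288]
dup  : [-288, -288]
dup  : [-288, -288, -288]
4    : [-288, -288, -288, 4]
over : [-288, -288, -288, 4, -288]
rot  : [-288, -288, 4, -288, -288]
mod  : [-288, -288, 4, 0]
*    : [-288, -288, 0]
9    : [-288, -288, 0, 9]
+    : [-288, -288, 9]
*    : [-288, -2592]
/    : [0]
-7   : [0, -7]
-    : [7]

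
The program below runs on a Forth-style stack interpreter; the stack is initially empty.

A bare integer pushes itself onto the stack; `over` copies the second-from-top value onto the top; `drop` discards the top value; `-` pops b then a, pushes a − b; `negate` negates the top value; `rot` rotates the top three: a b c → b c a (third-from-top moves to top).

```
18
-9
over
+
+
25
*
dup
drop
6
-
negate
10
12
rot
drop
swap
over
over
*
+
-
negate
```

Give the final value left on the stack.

18      [18]
-9      [18, -9]
over    [18, -9, 18]
+       [18, 9]
+       [27]
25      [27, 25]
*       [675]
dup     [675, 675]
drop    [675]
6       [675, 6]
-       [669]
negate  [-669]
10      [-669, 10]
12      [-669, 10, 12]
rot     [10, 12, -669]
drop    [10, 12]
swap    [12, 10]
over    [12, 10, 12]
over    [12, 10, 12, 10]
*       [12, 10, 120]
+       [12, 130]
-       [-118]
negate  [118]

118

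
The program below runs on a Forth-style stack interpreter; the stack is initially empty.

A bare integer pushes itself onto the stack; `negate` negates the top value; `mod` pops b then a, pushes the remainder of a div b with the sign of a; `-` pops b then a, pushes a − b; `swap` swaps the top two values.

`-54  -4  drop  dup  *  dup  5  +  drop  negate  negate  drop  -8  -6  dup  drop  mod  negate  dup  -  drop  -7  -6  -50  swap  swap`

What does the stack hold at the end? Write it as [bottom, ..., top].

[-7, -6, -50]

-54    -> -54
-4     -> -54 -4
drop   -> -54
dup    -> -54 -54
*      -> 2916
dup    -> 2916 2916
5      -> 2916 2916 5
+      -> 2916 2921
drop   -> 2916
negate -> -2916
negate -> 2916
drop   -> (empty)
-8     -> -8
-6     -> -8 -6
dup    -> -8 -6 -6
drop   -> -8 -6
mod    -> -2
negate -> 2
dup    -> 2 2
-      -> 0
drop   -> (empty)
-7     -> -7
-6     -> -7 -6
-50    -> -7 -6 -50
swap   -> -7 -50 -6
swap   -> -7 -6 -50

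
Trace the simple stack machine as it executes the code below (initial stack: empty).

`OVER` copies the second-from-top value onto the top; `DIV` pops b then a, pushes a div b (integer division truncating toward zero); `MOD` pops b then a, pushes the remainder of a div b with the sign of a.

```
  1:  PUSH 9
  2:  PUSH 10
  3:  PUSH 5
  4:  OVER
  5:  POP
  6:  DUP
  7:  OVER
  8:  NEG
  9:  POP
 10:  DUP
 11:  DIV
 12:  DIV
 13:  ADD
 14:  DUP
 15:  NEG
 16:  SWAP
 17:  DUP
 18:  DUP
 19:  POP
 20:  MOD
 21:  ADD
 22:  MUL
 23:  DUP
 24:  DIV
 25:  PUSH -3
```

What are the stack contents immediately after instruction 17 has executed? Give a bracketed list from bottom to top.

PUSH 9   9
PUSH 10  9 10
PUSH 5   9 10 5
OVER     9 10 5 10
POP      9 10 5
DUP      9 10 5 5
OVER     9 10 5 5 5
NEG      9 10 5 5 -5
POP      9 10 5 5
DUP      9 10 5 5 5
DIV      9 10 5 1
DIV      9 10 5
ADD      9 15
DUP      9 15 15
NEG      9 15 -15
SWAP     9 -15 15
DUP      9 -15 15 15

[9, -15, 15, 15]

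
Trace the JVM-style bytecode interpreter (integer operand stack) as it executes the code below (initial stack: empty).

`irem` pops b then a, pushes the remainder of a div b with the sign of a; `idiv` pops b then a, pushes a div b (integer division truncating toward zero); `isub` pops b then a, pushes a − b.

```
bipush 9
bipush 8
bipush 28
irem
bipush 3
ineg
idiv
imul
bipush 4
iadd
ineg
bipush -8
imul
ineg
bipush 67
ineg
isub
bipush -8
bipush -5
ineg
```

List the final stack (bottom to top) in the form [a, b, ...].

bipush 9   [9]
bipush 8   [9, 8]
bipush 28  [9, 8, 28]
irem       [9, 8]
bipush 3   [9, 8, 3]
ineg       [9, 8, -3]
idiv       [9, -2]
imul       [-18]
bipush 4   [-18, 4]
iadd       [-14]
ineg       [14]
bipush -8  [14, -8]
imul       [-112]
ineg       [112]
bipush 67  [112, 67]
ineg       [112, -67]
isub       [179]
bipush -8  [179, -8]
bipush -5  [179, -8, -5]
ineg       [179, -8, 5]

[179, -8, 5]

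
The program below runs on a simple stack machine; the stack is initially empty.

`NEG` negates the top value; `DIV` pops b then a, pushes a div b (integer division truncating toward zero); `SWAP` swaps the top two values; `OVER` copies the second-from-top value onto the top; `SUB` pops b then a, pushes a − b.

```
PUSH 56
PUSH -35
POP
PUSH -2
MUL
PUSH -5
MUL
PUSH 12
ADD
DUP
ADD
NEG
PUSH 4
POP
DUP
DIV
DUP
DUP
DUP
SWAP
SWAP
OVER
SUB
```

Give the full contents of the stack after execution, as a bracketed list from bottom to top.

PUSH 56  → 56
PUSH -35 → 56 -35
POP      → 56
PUSH -2  → 56 -2
MUL      → -112
PUSH -5  → -112 -5
MUL      → 560
PUSH 12  → 560 12
ADD      → 572
DUP      → 572 572
ADD      → 1144
NEG      → -1144
PUSH 4   → -1144 4
POP      → -1144
DUP      → -1144 -1144
DIV      → 1
DUP      → 1 1
DUP      → 1 1 1
DUP      → 1 1 1 1
SWAP     → 1 1 1 1
SWAP     → 1 1 1 1
OVER     → 1 1 1 1 1
SUB      → 1 1 1 0

[1, 1, 1, 0]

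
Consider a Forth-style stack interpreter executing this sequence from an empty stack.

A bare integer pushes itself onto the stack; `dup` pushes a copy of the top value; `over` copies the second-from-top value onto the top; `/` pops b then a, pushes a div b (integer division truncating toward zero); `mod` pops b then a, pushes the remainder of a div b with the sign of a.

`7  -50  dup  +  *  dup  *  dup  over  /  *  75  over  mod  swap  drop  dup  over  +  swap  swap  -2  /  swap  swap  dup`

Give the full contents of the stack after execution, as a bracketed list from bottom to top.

7    -> 7
-50  -> 7 -50
dup  -> 7 -50 -50
+    -> 7 -100
*    -> -700
dup  -> -700 -700
*    -> 490000
dup  -> 490000 490000
over -> 490000 490000 490000
/    -> 490000 1
*    -> 490000
75   -> 490000 75
over -> 490000 75 490000
mod  -> 490000 75
swap -> 75 490000
drop -> 75
dup  -> 75 75
over -> 75 75 75
+    -> 75 150
swap -> 150 75
swap -> 75 150
-2   -> 75 150 -2
/    -> 75 -75
swap -> -75 75
swap -> 75 -75
dup  -> 75 -75 -75

[75, -75, -75]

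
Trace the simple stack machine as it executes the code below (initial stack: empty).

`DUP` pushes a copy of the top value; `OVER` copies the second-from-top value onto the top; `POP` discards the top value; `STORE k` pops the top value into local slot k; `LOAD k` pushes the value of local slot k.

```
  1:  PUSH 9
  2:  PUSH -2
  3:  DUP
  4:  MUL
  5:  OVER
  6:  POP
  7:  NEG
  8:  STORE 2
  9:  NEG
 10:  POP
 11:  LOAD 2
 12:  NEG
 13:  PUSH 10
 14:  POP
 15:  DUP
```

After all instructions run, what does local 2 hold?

-4

PUSH 9  → [9]
PUSH -2 → [9, -2]
DUP     → [9, -2, -2]
MUL     → [9, 4]
OVER    → [9, 4, 9]
POP     → [9, 4]
NEG     → [9, -4]
STORE 2 → [9]
NEG     → [-9]
POP     → []
LOAD 2  → [-4]
NEG     → [4]
PUSH 10 → [4, 10]
POP     → [4]
DUP     → [4, 4]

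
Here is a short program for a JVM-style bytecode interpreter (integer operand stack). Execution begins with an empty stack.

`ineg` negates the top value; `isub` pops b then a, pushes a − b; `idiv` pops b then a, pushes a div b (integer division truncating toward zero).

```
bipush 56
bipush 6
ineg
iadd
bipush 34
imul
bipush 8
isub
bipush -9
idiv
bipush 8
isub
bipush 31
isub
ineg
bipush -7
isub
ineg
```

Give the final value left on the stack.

-234

bipush 56 → 56
bipush 6  → 56 6
ineg      → 56 -6
iadd      → 50
bipush 34 → 50 34
imul      → 1700
bipush 8  → 1700 8
isub      → 1692
bipush -9 → 1692 -9
idiv      → -188
bipush 8  → -188 8
isub      → -196
bipush 31 → -196 31
isub      → -227
ineg      → 227
bipush -7 → 227 -7
isub      → 234
ineg      → -234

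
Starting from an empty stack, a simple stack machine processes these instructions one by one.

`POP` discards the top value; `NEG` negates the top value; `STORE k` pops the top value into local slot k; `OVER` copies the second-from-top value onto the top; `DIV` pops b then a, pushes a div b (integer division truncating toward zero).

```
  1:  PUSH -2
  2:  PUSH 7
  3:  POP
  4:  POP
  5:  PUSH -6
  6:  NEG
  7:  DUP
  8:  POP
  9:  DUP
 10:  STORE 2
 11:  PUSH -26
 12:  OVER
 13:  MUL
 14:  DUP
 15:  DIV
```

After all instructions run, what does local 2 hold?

PUSH -2  → -2
PUSH 7   → -2 7
POP      → -2
POP      → (empty)
PUSH -6  → -6
NEG      → 6
DUP      → 6 6
POP      → 6
DUP      → 6 6
STORE 2  → 6
PUSH -26 → 6 -26
OVER     → 6 -26 6
MUL      → 6 -156
DUP      → 6 -156 -156
DIV      → 6 1

6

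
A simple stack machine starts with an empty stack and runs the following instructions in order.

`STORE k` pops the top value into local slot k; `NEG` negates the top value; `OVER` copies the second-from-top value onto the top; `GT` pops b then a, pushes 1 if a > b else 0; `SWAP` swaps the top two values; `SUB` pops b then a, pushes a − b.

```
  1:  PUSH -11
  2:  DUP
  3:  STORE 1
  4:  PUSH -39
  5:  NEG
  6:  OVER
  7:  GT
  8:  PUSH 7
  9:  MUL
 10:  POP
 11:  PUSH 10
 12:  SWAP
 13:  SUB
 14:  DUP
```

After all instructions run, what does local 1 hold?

PUSH -11 → -11
DUP      → -11 -11
STORE 1  → -11
PUSH -39 → -11 -39
NEG      → -11 39
OVER     → -11 39 -11
GT       → -11 1
PUSH 7   → -11 1 7
MUL      → -11 7
POP      → -11
PUSH 10  → -11 10
SWAP     → 10 -11
SUB      → 21
DUP      → 21 21

-11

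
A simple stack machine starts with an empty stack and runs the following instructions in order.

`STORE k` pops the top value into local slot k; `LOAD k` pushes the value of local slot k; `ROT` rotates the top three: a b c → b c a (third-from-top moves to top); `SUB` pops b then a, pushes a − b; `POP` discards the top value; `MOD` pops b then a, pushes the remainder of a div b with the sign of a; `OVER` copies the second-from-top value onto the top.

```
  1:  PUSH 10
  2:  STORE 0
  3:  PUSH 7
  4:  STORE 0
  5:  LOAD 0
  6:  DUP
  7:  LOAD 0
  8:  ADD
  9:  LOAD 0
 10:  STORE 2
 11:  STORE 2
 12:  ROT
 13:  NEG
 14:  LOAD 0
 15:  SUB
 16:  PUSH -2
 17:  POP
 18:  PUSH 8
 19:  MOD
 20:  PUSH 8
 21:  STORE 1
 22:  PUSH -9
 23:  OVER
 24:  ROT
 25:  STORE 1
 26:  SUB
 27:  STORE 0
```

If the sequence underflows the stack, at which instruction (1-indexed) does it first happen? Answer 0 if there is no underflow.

PUSH 10 → 10
STORE 0 → (empty)
PUSH 7  → 7
STORE 0 → (empty)
LOAD 0  → 7
DUP     → 7 7
LOAD 0  → 7 7 7
ADD     → 7 14
LOAD 0  → 7 14 7
STORE 2 → 7 14
STORE 2 → 7
ROT  — needs 3 operands, stack has 1 → underflow

12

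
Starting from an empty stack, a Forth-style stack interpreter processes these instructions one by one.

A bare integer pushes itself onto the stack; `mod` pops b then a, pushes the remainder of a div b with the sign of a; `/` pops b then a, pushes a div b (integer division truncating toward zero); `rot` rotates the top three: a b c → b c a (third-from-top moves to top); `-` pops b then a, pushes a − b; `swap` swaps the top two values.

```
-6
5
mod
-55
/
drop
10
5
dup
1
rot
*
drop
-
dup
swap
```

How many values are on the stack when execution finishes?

2

-6   : [-6]
5    : [-6, 5]
mod  : [-1]
-55  : [-1, -55]
/    : [0]
drop : []
10   : [10]
5    : [10, 5]
dup  : [10, 5, 5]
1    : [10, 5, 5, 1]
rot  : [10, 5, 1, 5]
*    : [10, 5, 5]
drop : [10, 5]
-    : [5]
dup  : [5, 5]
swap : [5, 5]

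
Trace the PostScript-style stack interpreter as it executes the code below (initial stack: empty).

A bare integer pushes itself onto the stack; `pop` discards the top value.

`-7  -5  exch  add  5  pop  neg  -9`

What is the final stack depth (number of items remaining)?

2

-7   : -7
-5   : -7 -5
exch : -5 -7
add  : -12
5    : -12 5
pop  : -12
neg  : 12
-9   : 12 -9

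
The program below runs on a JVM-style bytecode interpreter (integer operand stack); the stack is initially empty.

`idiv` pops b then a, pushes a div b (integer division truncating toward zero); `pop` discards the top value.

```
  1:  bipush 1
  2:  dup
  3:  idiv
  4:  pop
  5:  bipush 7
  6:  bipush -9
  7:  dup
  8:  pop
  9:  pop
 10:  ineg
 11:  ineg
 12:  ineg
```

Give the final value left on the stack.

bipush 1  → 1
dup       → 1 1
idiv      → 1
pop       → (empty)
bipush 7  → 7
bipush -9 → 7 -9
dup       → 7 -9 -9
pop       → 7 -9
pop       → 7
ineg      → -7
ineg      → 7
ineg      → -7

-7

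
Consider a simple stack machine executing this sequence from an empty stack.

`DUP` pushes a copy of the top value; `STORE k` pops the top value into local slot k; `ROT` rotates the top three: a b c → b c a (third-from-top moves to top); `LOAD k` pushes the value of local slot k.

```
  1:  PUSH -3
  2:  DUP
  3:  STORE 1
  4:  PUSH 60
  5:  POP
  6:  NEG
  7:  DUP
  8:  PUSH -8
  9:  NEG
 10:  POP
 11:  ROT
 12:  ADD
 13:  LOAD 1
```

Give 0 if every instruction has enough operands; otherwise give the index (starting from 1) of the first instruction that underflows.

11

PUSH -3  -3
DUP      -3 -3
STORE 1  -3
PUSH 60  -3 60
POP      -3
NEG      3
DUP      3 3
PUSH -8  3 3 -8
NEG      3 3 8
POP      3 3
ROT  — needs 3 operands, stack has 2 → underflow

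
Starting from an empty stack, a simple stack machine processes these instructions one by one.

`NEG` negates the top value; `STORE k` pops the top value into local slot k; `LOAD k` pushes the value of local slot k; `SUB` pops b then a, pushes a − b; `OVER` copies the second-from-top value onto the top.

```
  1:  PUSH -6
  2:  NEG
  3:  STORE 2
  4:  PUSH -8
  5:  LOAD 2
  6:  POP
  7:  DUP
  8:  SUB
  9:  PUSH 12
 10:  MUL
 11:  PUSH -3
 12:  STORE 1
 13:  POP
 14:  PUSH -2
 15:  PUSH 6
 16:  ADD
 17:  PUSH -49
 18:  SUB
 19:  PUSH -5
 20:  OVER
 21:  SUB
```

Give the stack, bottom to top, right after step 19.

[53, -5]

PUSH -6   -6
NEG       6
STORE 2   (empty)
PUSH -8   -8
LOAD 2    -8 6
POP       -8
DUP       -8 -8
SUB       0
PUSH 12   0 12
MUL       0
PUSH -3   0 -3
STORE 1   0
POP       (empty)
PUSH -2   -2
PUSH 6    -2 6
ADD       4
PUSH -49  4 -49
SUB       53
PUSH -5   53 -5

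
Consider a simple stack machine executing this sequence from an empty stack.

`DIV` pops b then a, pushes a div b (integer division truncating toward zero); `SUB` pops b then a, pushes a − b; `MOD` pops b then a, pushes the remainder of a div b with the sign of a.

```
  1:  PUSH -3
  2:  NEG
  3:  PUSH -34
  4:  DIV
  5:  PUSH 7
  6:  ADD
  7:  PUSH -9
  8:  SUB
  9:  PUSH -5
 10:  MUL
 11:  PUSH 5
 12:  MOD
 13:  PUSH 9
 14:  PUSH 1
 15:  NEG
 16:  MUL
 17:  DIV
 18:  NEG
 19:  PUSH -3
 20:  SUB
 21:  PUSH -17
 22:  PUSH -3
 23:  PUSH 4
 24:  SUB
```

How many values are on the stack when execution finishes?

3

PUSH -3  -> -3
NEG      -> 3
PUSH -34 -> 3 -34
DIV      -> 0
PUSH 7   -> 0 7
ADD      -> 7
PUSH -9  -> 7 -9
SUB      -> 16
PUSH -5  -> 16 -5
MUL      -> -80
PUSH 5   -> -80 5
MOD      -> 0
PUSH 9   -> 0 9
PUSH 1   -> 0 9 1
NEG      -> 0 9 -1
MUL      -> 0 -9
DIV      -> 0
NEG      -> 0
PUSH -3  -> 0 -3
SUB      -> 3
PUSH -17 -> 3 -17
PUSH -3  -> 3 -17 -3
PUSH 4   -> 3 -17 -3 4
SUB      -> 3 -17 -7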